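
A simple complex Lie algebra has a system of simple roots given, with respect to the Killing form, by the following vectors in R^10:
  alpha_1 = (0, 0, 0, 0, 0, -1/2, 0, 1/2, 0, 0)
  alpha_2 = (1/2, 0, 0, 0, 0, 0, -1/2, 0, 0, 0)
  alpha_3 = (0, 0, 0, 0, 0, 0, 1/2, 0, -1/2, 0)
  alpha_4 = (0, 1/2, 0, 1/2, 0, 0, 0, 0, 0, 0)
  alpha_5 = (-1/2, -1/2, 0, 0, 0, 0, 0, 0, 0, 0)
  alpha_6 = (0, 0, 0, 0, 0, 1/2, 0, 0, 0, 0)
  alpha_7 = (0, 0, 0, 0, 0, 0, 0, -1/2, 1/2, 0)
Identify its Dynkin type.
Compute the Cartan integers a_ij = 2(alpha_i, alpha_j)/(alpha_j, alpha_j); the resulting 7x7 Cartan matrix is
[[2, 0, 0, 0, 0, -2, -1], [0, 2, -1, 0, -1, 0, 0], [0, -1, 2, 0, 0, 0, -1], [0, 0, 0, 2, -1, 0, 0], [0, -1, 0, -1, 2, 0, 0], [-1, 0, 0, 0, 0, 2, 0], [-1, 0, -1, 0, 0, 0, 2]].
The roots have two lengths (squared-length ratio 2:1); the short ones are alpha_{6}. The associated Dynkin diagram is a chain of 7 nodes with a double edge at one end; the terminal node there is the unique short simple root (B_7), so the type is B_7 (the algebra so(15)).

B7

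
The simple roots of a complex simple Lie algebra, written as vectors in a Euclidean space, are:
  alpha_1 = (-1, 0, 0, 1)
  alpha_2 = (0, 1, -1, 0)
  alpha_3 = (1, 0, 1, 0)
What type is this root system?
Compute the Cartan integers a_ij = 2(alpha_i, alpha_j)/(alpha_j, alpha_j); the resulting 3x3 Cartan matrix is
[[2, 0, -1], [0, 2, -1], [-1, -1, 2]].
All simple roots have the same length, so the diagram is simply laced. The associated Dynkin diagram is a chain of 3 nodes with single edges (A_3), so the type is A_3 (the algebra sl(4)).

A3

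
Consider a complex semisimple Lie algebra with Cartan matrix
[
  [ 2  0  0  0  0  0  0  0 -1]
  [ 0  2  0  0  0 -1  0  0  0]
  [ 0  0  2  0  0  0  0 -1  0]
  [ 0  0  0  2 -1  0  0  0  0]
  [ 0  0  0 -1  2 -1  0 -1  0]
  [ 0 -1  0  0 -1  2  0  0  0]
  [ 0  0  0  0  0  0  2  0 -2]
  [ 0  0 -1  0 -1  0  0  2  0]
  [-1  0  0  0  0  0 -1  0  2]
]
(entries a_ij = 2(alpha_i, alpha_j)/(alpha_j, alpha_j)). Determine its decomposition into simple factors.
C3 + E6

The diagram associated to this matrix has two connected components: the simple roots {alpha_1, alpha_7, alpha_9} form a chain of 3 nodes with a double edge at one end; the terminal node there is the unique long simple root (C_3), and {alpha_2, alpha_3, alpha_4, alpha_5, alpha_6, alpha_8} form a chain of 5 nodes with one extra node attached to the third node from one end (E_6). A semisimple Lie algebra decomposes uniquely as the direct sum of simple ideals, one per connected component of its Dynkin diagram, so g ≅ C_3 ⊕ E_6 (dimension 21 + 78 = 99).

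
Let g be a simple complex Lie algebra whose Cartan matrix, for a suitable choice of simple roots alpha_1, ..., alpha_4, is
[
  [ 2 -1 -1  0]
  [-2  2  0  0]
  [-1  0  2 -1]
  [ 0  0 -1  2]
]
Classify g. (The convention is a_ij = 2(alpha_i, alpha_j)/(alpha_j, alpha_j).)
The matrix has rank 4 with 2's on the diagonal. Reading the off-diagonal entries as Dynkin edges (a single edge where a_ij = a_ji = -1; a double or triple edge where a_ij * a_ji = 2 or 3), the diagram is a chain of 4 nodes with a double edge at one end; the terminal node there is the unique long simple root (C_4). One simple-root ordering that puts it in standard form is (alpha_4, alpha_3, alpha_1, alpha_2). So the algebra is type C_4, i.e. sp(8).

type C_4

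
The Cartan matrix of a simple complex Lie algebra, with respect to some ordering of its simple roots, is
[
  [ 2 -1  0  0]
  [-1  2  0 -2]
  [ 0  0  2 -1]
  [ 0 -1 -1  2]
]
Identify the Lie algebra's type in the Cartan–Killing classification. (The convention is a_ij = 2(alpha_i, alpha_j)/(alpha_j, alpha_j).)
The matrix has rank 4 with 2's on the diagonal. Reading the off-diagonal entries as Dynkin edges (a single edge where a_ij = a_ji = -1; a double or triple edge where a_ij * a_ji = 2 or 3), the diagram is a chain of 4 nodes with a double edge between the middle two (F_4). One simple-root ordering that puts it in standard form is (alpha_1, alpha_2, alpha_4, alpha_3). So the algebra is type F_4.

F_4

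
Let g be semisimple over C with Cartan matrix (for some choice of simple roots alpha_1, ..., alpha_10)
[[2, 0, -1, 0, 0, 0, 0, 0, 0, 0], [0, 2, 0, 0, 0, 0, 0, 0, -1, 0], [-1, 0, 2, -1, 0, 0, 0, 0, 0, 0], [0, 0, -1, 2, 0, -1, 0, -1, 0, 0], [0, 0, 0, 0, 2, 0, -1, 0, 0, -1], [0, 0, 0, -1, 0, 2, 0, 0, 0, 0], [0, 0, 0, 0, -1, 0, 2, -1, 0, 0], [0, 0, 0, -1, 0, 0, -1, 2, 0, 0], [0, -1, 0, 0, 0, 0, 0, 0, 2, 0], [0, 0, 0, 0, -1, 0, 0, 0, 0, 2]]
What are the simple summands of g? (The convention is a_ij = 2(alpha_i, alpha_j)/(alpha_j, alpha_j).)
The diagram associated to this matrix has two connected components: the simple roots {alpha_2, alpha_9} form a chain of 2 nodes with single edges (A_2), and {alpha_1, alpha_3, alpha_4, alpha_5, alpha_6, alpha_7, alpha_8, alpha_10} form a chain of 7 nodes with one extra node attached to the third node from one end (E_8). A semisimple Lie algebra decomposes uniquely as the direct sum of simple ideals, one per connected component of its Dynkin diagram, so g ≅ A_2 ⊕ E_8 (dimension 8 + 248 = 256).

A2 + E8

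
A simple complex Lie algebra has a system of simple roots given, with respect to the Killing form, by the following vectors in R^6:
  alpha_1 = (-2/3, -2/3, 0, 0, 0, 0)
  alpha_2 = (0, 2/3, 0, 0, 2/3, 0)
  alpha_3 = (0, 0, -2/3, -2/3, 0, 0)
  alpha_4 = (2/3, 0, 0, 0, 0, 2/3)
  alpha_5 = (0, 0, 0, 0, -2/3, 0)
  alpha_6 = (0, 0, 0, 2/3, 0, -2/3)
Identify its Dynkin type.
B_6

Compute the Cartan integers a_ij = 2(alpha_i, alpha_j)/(alpha_j, alpha_j); the resulting 6x6 Cartan matrix is
[[2, -1, 0, -1, 0, 0], [-1, 2, 0, 0, -2, 0], [0, 0, 2, 0, 0, -1], [-1, 0, 0, 2, 0, -1], [0, -1, 0, 0, 2, 0], [0, 0, -1, -1, 0, 2]].
The roots have two lengths (squared-length ratio 2:1); the short ones are alpha_{5}. The associated Dynkin diagram is a chain of 6 nodes with a double edge at one end; the terminal node there is the unique short simple root (B_6), so the type is B_6 (the algebra so(13)).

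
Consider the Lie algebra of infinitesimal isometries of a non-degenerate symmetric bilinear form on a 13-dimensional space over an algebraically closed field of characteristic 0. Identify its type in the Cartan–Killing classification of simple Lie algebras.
This is so(13) with 13 odd, which has dimension 13(13-1)/2 = 78 and rank (13-1)/2 = 6. In the classification of classical Lie algebras, the orthogonal algebra so(2n+1) in an odd number of variables has type B_n; here n = 6, so the Dynkin diagram is a chain of 6 nodes with a double edge at one end; the terminal node there is the unique short simple root (B_6). Hence the type is B_6.

B_6 (so(13))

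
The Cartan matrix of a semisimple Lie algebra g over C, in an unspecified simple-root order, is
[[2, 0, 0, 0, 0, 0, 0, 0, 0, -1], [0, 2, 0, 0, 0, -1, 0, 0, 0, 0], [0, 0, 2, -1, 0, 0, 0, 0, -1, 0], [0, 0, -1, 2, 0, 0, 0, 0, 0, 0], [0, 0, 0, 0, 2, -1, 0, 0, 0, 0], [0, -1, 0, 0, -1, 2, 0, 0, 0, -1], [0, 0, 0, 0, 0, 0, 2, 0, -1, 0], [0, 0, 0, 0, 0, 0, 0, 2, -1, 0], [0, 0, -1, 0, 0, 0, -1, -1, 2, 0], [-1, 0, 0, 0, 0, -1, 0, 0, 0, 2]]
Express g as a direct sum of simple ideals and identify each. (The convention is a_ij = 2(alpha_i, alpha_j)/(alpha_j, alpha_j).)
D_5 (so(10)) ⊕ D_5 (so(10))

The diagram associated to this matrix has two connected components: the simple roots {alpha_3, alpha_4, alpha_7, alpha_8, alpha_9} form a chain of 3 nodes with a fork of two nodes at one end (D_5), and {alpha_1, alpha_2, alpha_5, alpha_6, alpha_10} form a chain of 3 nodes with a fork of two nodes at one end (D_5). A semisimple Lie algebra decomposes uniquely as the direct sum of simple ideals, one per connected component of its Dynkin diagram, so g ≅ D_5 ⊕ D_5 (dimension 45 + 45 = 90).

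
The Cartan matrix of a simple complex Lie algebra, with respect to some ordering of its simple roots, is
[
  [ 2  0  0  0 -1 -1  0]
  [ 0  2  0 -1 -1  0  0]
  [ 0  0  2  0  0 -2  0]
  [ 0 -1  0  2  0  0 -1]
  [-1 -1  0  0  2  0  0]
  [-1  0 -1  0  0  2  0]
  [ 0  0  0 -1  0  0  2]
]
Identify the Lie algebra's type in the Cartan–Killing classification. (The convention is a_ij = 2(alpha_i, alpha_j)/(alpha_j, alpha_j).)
The matrix has rank 7 with 2's on the diagonal. Reading the off-diagonal entries as Dynkin edges (a single edge where a_ij = a_ji = -1; a double or triple edge where a_ij * a_ji = 2 or 3), the diagram is a chain of 7 nodes with a double edge at one end; the terminal node there is the unique long simple root (C_7). One simple-root ordering that puts it in standard form is (alpha_7, alpha_4, alpha_2, alpha_5, alpha_1, alpha_6, alpha_3). So the algebra is type C_7, i.e. sp(14).

C7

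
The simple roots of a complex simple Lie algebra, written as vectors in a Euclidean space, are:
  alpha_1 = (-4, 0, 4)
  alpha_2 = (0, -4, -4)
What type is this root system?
Compute the Cartan integers a_ij = 2(alpha_i, alpha_j)/(alpha_j, alpha_j); the resulting 2x2 Cartan matrix is
[[2, -1], [-1, 2]].
All simple roots have the same length, so the diagram is simply laced. The associated Dynkin diagram is a chain of 2 nodes with single edges (A_2), so the type is A_2 (the algebra sl(3)).

A_2 (sl(3))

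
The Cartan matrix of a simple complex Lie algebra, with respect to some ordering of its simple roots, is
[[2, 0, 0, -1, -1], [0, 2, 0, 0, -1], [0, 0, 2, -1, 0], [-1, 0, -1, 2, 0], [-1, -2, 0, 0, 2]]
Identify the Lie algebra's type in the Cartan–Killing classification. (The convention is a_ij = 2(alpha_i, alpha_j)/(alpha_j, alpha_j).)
The matrix has rank 5 with 2's on the diagonal. Reading the off-diagonal entries as Dynkin edges (a single edge where a_ij = a_ji = -1; a double or triple edge where a_ij * a_ji = 2 or 3), the diagram is a chain of 5 nodes with a double edge at one end; the terminal node there is the unique short simple root (B_5). One simple-root ordering that puts it in standard form is (alpha_3, alpha_4, alpha_1, alpha_5, alpha_2). So the algebra is type B_5, i.e. so(11).

B_5 (so(11))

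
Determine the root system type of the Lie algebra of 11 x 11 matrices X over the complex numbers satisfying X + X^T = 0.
B5

This is so(11) with 11 odd, which has dimension 11(11-1)/2 = 55 and rank (11-1)/2 = 5. In the classification of classical Lie algebras, the orthogonal algebra so(2n+1) in an odd number of variables has type B_n; here n = 5, so the Dynkin diagram is a chain of 5 nodes with a double edge at one end; the terminal node there is the unique short simple root (B_5). Hence the type is B_5.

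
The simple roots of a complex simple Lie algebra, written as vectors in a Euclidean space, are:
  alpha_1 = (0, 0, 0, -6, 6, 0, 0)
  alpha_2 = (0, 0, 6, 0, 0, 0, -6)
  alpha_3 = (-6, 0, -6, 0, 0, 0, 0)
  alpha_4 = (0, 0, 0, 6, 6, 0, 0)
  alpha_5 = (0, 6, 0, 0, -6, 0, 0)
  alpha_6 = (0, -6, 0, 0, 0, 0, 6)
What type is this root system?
D6

Compute the Cartan integers a_ij = 2(alpha_i, alpha_j)/(alpha_j, alpha_j); the resulting 6x6 Cartan matrix is
[[2, 0, 0, 0, -1, 0], [0, 2, -1, 0, 0, -1], [0, -1, 2, 0, 0, 0], [0, 0, 0, 2, -1, 0], [-1, 0, 0, -1, 2, -1], [0, -1, 0, 0, -1, 2]].
All simple roots have the same length, so the diagram is simply laced. The associated Dynkin diagram is a chain of 4 nodes with a fork of two nodes at one end (D_6), so the type is D_6 (the algebra so(12)).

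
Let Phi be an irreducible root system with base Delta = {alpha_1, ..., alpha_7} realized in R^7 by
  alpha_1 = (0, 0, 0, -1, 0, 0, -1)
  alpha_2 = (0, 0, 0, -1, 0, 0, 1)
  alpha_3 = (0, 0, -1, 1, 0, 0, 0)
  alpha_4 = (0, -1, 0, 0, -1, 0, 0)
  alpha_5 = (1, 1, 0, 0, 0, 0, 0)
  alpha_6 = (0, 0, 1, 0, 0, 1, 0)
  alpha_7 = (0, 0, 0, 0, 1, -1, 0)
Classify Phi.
Compute the Cartan integers a_ij = 2(alpha_i, alpha_j)/(alpha_j, alpha_j); the resulting 7x7 Cartan matrix is
[[2, 0, -1, 0, 0, 0, 0], [0, 2, -1, 0, 0, 0, 0], [-1, -1, 2, 0, 0, -1, 0], [0, 0, 0, 2, -1, 0, -1], [0, 0, 0, -1, 2, 0, 0], [0, 0, -1, 0, 0, 2, -1], [0, 0, 0, -1, 0, -1, 2]].
All simple roots have the same length, so the diagram is simply laced. The associated Dynkin diagram is a chain of 5 nodes with a fork of two nodes at one end (D_7), so the type is D_7 (the algebra so(14)).

D_7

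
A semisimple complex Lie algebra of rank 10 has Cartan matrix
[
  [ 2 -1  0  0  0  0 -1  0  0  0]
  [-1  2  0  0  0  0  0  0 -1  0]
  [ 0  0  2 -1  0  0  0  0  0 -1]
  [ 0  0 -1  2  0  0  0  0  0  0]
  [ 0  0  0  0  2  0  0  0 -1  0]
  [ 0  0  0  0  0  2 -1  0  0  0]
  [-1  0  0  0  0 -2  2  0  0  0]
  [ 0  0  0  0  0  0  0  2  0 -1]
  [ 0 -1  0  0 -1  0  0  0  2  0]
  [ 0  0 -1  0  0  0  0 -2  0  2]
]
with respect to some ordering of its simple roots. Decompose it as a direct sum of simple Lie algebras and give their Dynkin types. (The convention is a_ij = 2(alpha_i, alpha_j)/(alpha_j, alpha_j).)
The diagram associated to this matrix has two connected components: the simple roots {alpha_3, alpha_4, alpha_8, alpha_10} form a chain of 4 nodes with a double edge at one end; the terminal node there is the unique short simple root (B_4), and {alpha_1, alpha_2, alpha_5, alpha_6, alpha_7, alpha_9} form a chain of 6 nodes with a double edge at one end; the terminal node there is the unique short simple root (B_6). A semisimple Lie algebra decomposes uniquely as the direct sum of simple ideals, one per connected component of its Dynkin diagram, so g ≅ B_4 ⊕ B_6 (dimension 36 + 78 = 114).

B_4 ⊕ B_6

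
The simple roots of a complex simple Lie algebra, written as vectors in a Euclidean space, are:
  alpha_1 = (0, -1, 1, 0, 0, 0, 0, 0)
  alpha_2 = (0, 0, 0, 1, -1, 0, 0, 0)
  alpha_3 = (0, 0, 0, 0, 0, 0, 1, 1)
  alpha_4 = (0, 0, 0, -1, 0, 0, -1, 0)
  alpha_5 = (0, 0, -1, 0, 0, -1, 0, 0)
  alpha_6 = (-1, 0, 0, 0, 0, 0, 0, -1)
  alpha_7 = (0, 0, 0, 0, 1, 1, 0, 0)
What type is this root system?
Compute the Cartan integers a_ij = 2(alpha_i, alpha_j)/(alpha_j, alpha_j); the resulting 7x7 Cartan matrix is
[[2, 0, 0, 0, -1, 0, 0], [0, 2, 0, -1, 0, 0, -1], [0, 0, 2, -1, 0, -1, 0], [0, -1, -1, 2, 0, 0, 0], [-1, 0, 0, 0, 2, 0, -1], [0, 0, -1, 0, 0, 2, 0], [0, -1, 0, 0, -1, 0, 2]].
All simple roots have the same length, so the diagram is simply laced. The associated Dynkin diagram is a chain of 7 nodes with single edges (A_7), so the type is A_7 (the algebra sl(8)).

A_7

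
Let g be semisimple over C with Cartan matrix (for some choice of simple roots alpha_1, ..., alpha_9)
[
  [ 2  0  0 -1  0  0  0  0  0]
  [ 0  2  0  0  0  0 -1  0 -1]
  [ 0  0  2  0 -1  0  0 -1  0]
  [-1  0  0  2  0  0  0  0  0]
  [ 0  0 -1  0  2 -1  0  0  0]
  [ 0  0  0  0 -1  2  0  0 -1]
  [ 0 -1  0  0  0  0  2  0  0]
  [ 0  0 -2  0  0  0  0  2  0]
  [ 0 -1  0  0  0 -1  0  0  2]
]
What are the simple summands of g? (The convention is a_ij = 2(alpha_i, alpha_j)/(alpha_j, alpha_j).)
The diagram associated to this matrix has two connected components: the simple roots {alpha_1, alpha_4} form a chain of 2 nodes with single edges (A_2), and {alpha_2, alpha_3, alpha_5, alpha_6, alpha_7, alpha_8, alpha_9} form a chain of 7 nodes with a double edge at one end; the terminal node there is the unique long simple root (C_7). A semisimple Lie algebra decomposes uniquely as the direct sum of simple ideals, one per connected component of its Dynkin diagram, so g ≅ A_2 ⊕ C_7 (dimension 8 + 105 = 113).

A_2 (sl(3)) + C_7 (sp(14))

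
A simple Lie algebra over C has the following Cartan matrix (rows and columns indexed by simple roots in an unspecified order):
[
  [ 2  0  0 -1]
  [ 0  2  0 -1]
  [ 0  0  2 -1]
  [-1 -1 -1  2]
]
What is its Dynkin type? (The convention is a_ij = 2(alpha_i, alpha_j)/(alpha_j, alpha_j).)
The matrix has rank 4 with 2's on the diagonal. Reading the off-diagonal entries as Dynkin edges (a single edge where a_ij = a_ji = -1; a double or triple edge where a_ij * a_ji = 2 or 3), the diagram is a chain of 2 nodes with a fork of two nodes at one end (D_4). One simple-root ordering that puts it in standard form is (alpha_2, alpha_4, alpha_1, alpha_3). So the algebra is type D_4, i.e. so(8).

D_4 (so(8))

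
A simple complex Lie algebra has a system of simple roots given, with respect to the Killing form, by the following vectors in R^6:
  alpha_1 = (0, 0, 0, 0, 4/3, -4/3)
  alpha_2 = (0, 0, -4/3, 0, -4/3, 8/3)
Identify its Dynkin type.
Compute the Cartan integers a_ij = 2(alpha_i, alpha_j)/(alpha_j, alpha_j); the resulting 2x2 Cartan matrix is
[[2, -1], [-3, 2]].
The roots have two lengths (squared-length ratio 3:1); the short ones are alpha_{1}. The associated Dynkin diagram is two nodes joined by a triple edge (G_2), so the type is G_2.

G2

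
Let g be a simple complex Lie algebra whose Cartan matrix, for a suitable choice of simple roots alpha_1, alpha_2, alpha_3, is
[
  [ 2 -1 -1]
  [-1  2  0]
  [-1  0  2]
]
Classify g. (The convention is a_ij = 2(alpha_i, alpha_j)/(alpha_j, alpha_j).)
type A_3

The matrix has rank 3 with 2's on the diagonal. Reading the off-diagonal entries as Dynkin edges (a single edge where a_ij = a_ji = -1; a double or triple edge where a_ij * a_ji = 2 or 3), the diagram is a chain of 3 nodes with single edges (A_3). One simple-root ordering that puts it in standard form is (alpha_3, alpha_1, alpha_2). So the algebra is type A_3, i.e. sl(4).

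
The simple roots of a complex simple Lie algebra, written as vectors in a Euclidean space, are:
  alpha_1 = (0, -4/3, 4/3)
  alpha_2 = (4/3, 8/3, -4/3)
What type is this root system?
Compute the Cartan integers a_ij = 2(alpha_i, alpha_j)/(alpha_j, alpha_j); the resulting 2x2 Cartan matrix is
[[2, -1], [-3, 2]].
The roots have two lengths (squared-length ratio 3:1); the short ones are alpha_{1}. The associated Dynkin diagram is two nodes joined by a triple edge (G_2), so the type is G_2.

G_2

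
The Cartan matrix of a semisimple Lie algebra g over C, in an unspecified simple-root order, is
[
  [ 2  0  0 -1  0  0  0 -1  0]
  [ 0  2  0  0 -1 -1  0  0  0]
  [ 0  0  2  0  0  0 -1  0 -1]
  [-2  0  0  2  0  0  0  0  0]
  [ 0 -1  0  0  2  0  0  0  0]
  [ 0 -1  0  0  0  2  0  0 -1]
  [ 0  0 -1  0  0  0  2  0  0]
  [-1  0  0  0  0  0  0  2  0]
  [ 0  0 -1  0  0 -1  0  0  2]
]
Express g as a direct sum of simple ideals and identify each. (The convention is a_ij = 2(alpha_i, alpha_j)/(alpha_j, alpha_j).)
A_6 (sl(7)) ⊕ C_3 (sp(6))

The diagram associated to this matrix has two connected components: the simple roots {alpha_2, alpha_3, alpha_5, alpha_6, alpha_7, alpha_9} form a chain of 6 nodes with single edges (A_6), and {alpha_1, alpha_4, alpha_8} form a chain of 3 nodes with a double edge at one end; the terminal node there is the unique long simple root (C_3). A semisimple Lie algebra decomposes uniquely as the direct sum of simple ideals, one per connected component of its Dynkin diagram, so g ≅ A_6 ⊕ C_3 (dimension 48 + 21 = 69).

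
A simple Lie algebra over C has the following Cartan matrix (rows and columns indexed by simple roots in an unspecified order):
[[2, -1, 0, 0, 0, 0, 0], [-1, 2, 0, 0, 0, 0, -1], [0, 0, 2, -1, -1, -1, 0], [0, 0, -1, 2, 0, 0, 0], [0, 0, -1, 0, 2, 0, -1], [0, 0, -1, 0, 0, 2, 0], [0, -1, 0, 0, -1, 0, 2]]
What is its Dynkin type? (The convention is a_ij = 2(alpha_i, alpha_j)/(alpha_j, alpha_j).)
D_7

The matrix has rank 7 with 2's on the diagonal. Reading the off-diagonal entries as Dynkin edges (a single edge where a_ij = a_ji = -1; a double or triple edge where a_ij * a_ji = 2 or 3), the diagram is a chain of 5 nodes with a fork of two nodes at one end (D_7). One simple-root ordering that puts it in standard form is (alpha_1, alpha_2, alpha_7, alpha_5, alpha_3, alpha_4, alpha_6). So the algebra is type D_7, i.e. so(14).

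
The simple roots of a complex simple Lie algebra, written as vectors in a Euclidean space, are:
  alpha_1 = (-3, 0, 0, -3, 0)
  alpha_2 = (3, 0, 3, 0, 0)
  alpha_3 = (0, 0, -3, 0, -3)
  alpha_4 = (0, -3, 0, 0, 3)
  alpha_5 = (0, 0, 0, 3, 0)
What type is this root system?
B5

Compute the Cartan integers a_ij = 2(alpha_i, alpha_j)/(alpha_j, alpha_j); the resulting 5x5 Cartan matrix is
[[2, -1, 0, 0, -2], [-1, 2, -1, 0, 0], [0, -1, 2, -1, 0], [0, 0, -1, 2, 0], [-1, 0, 0, 0, 2]].
The roots have two lengths (squared-length ratio 2:1); the short ones are alpha_{5}. The associated Dynkin diagram is a chain of 5 nodes with a double edge at one end; the terminal node there is the unique short simple root (B_5), so the type is B_5 (the algebra so(11)).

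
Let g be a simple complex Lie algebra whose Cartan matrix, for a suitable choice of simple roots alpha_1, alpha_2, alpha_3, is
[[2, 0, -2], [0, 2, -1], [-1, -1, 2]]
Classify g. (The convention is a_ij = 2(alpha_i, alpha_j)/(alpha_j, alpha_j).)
The matrix has rank 3 with 2's on the diagonal. Reading the off-diagonal entries as Dynkin edges (a single edge where a_ij = a_ji = -1; a double or triple edge where a_ij * a_ji = 2 or 3), the diagram is a chain of 3 nodes with a double edge at one end; the terminal node there is the unique long simple root (C_3). One simple-root ordering that puts it in standard form is (alpha_2, alpha_3, alpha_1). So the algebra is type C_3, i.e. sp(6).

C_3 (sp(6))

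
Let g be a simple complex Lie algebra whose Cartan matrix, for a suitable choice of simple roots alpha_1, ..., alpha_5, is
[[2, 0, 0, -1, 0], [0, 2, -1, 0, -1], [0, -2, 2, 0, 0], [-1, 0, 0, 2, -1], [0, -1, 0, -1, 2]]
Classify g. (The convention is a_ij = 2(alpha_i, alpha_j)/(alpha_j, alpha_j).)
The matrix has rank 5 with 2's on the diagonal. Reading the off-diagonal entries as Dynkin edges (a single edge where a_ij = a_ji = -1; a double or triple edge where a_ij * a_ji = 2 or 3), the diagram is a chain of 5 nodes with a double edge at one end; the terminal node there is the unique long simple root (C_5). One simple-root ordering that puts it in standard form is (alpha_1, alpha_4, alpha_5, alpha_2, alpha_3). So the algebra is type C_5, i.e. sp(10).

C_5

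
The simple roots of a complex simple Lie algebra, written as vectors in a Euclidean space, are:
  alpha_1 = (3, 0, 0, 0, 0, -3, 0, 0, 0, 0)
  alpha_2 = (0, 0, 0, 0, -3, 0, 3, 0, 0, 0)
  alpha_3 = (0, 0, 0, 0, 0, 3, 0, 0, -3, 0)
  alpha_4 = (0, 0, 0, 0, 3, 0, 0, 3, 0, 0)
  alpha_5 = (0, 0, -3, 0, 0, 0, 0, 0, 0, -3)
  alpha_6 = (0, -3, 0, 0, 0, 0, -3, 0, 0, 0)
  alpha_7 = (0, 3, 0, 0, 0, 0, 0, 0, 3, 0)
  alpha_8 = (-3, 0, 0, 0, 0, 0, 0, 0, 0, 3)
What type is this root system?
Compute the Cartan integers a_ij = 2(alpha_i, alpha_j)/(alpha_j, alpha_j); the resulting 8x8 Cartan matrix is
[[2, 0, -1, 0, 0, 0, 0, -1], [0, 2, 0, -1, 0, -1, 0, 0], [-1, 0, 2, 0, 0, 0, -1, 0], [0, -1, 0, 2, 0, 0, 0, 0], [0, 0, 0, 0, 2, 0, 0, -1], [0, -1, 0, 0, 0, 2, -1, 0], [0, 0, -1, 0, 0, -1, 2, 0], [-1, 0, 0, 0, -1, 0, 0, 2]].
All simple roots have the same length, so the diagram is simply laced. The associated Dynkin diagram is a chain of 8 nodes with single edges (A_8), so the type is A_8 (the algebra sl(9)).

A8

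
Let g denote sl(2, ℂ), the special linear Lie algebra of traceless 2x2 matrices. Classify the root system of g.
This is sl(2), which has dimension 2^2 - 1 = 3 and rank 2 - 1 = 1 (a Cartan subalgebra is the diagonal traceless matrices). In the classification of classical Lie algebras, the special linear algebra sl(n+1) has type A_n; here n = 1, so the Dynkin diagram is a chain of 1 nodes with single edges (A_1). Hence the type is A_1.

A_1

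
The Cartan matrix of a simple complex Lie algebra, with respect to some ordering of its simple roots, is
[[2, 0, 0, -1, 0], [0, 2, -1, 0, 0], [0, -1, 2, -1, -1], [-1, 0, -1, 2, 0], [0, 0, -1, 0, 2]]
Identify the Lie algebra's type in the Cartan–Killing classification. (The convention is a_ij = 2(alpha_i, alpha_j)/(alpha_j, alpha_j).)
The matrix has rank 5 with 2's on the diagonal. Reading the off-diagonal entries as Dynkin edges (a single edge where a_ij = a_ji = -1; a double or triple edge where a_ij * a_ji = 2 or 3), the diagram is a chain of 3 nodes with a fork of two nodes at one end (D_5). One simple-root ordering that puts it in standard form is (alpha_1, alpha_4, alpha_3, alpha_2, alpha_5). So the algebra is type D_5, i.e. so(10).

D_5 (so(10))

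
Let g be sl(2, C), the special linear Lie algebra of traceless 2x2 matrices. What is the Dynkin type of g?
This is sl(2), which has dimension 2^2 - 1 = 3 and rank 2 - 1 = 1 (a Cartan subalgebra is the diagonal traceless matrices). In the classification of classical Lie algebras, the special linear algebra sl(n+1) has type A_n; here n = 1, so the Dynkin diagram is a chain of 1 nodes with single edges (A_1). Hence the type is A_1.

type A_1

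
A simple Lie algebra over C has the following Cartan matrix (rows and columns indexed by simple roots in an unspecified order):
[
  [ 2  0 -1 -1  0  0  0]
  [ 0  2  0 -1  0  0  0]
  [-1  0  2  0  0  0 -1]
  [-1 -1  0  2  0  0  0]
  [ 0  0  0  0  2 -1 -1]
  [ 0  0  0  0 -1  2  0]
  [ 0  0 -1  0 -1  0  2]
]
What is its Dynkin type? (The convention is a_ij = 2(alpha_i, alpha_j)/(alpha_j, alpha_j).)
The matrix has rank 7 with 2's on the diagonal. Reading the off-diagonal entries as Dynkin edges (a single edge where a_ij = a_ji = -1; a double or triple edge where a_ij * a_ji = 2 or 3), the diagram is a chain of 7 nodes with single edges (A_7). One simple-root ordering that puts it in standard form is (alpha_2, alpha_4, alpha_1, alpha_3, alpha_7, alpha_5, alpha_6). So the algebra is type A_7, i.e. sl(8).

type A_7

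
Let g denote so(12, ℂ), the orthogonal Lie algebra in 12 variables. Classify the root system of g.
This is so(12) with 12 even, which has dimension 12(12-1)/2 = 66 and rank 12/2 = 6. In the classification of classical Lie algebras, the orthogonal algebra so(2n) in an even number of variables has type D_n; here n = 6, so the Dynkin diagram is a chain of 4 nodes with a fork of two nodes at one end (D_6). Hence the type is D_6.

D_6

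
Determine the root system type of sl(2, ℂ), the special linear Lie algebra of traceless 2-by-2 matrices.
A_1

This is sl(2), which has dimension 2^2 - 1 = 3 and rank 2 - 1 = 1 (a Cartan subalgebra is the diagonal traceless matrices). In the classification of classical Lie algebras, the special linear algebra sl(n+1) has type A_n; here n = 1, so the Dynkin diagram is a chain of 1 nodes with single edges (A_1). Hence the type is A_1.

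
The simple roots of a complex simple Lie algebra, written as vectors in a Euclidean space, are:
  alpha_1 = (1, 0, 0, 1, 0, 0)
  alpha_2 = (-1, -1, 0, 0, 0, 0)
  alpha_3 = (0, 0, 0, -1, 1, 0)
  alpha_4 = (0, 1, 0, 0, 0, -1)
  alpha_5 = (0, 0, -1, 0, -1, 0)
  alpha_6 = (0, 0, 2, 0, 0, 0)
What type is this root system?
type C_6

Compute the Cartan integers a_ij = 2(alpha_i, alpha_j)/(alpha_j, alpha_j); the resulting 6x6 Cartan matrix is
[[2, -1, -1, 0, 0, 0], [-1, 2, 0, -1, 0, 0], [-1, 0, 2, 0, -1, 0], [0, -1, 0, 2, 0, 0], [0, 0, -1, 0, 2, -1], [0, 0, 0, 0, -2, 2]].
The roots have two lengths (squared-length ratio 2:1); the short ones are alpha_{1,2,3,4,5}. The associated Dynkin diagram is a chain of 6 nodes with a double edge at one end; the terminal node there is the unique long simple root (C_6), so the type is C_6 (the algebra sp(12)).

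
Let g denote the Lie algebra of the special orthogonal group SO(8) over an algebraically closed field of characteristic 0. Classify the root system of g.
D_4 (so(8))

This is so(8) with 8 even, which has dimension 8(8-1)/2 = 28 and rank 8/2 = 4. In the classification of classical Lie algebras, the orthogonal algebra so(2n) in an even number of variables has type D_n; here n = 4, so the Dynkin diagram is a chain of 2 nodes with a fork of two nodes at one end (D_4). Hence the type is D_4.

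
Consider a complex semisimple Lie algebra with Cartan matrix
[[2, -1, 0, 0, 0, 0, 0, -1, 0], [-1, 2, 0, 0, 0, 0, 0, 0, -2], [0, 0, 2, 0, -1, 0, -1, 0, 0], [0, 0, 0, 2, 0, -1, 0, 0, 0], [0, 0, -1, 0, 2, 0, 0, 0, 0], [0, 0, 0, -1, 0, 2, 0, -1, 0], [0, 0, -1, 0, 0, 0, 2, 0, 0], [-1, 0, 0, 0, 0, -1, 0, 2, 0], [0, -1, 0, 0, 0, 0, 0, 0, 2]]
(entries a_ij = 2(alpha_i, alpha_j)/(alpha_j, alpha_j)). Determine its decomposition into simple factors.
type A_3 + type B_6

The diagram associated to this matrix has two connected components: the simple roots {alpha_3, alpha_5, alpha_7} form a chain of 3 nodes with single edges (A_3), and {alpha_1, alpha_2, alpha_4, alpha_6, alpha_8, alpha_9} form a chain of 6 nodes with a double edge at one end; the terminal node there is the unique short simple root (B_6). A semisimple Lie algebra decomposes uniquely as the direct sum of simple ideals, one per connected component of its Dynkin diagram, so g ≅ A_3 ⊕ B_6 (dimension 15 + 78 = 93).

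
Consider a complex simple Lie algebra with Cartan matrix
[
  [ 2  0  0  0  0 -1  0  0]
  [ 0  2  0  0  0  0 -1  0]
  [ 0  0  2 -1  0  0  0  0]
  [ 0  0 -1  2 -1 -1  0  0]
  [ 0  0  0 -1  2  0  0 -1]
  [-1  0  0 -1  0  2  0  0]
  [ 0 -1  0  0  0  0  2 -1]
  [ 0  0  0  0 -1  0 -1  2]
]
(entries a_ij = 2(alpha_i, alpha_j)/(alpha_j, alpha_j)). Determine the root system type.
The matrix has rank 8 with 2's on the diagonal. Reading the off-diagonal entries as Dynkin edges (a single edge where a_ij = a_ji = -1; a double or triple edge where a_ij * a_ji = 2 or 3), the diagram is a chain of 7 nodes with one extra node attached to the third node from one end (E_8). One simple-root ordering that puts it in standard form is (alpha_1, alpha_3, alpha_6, alpha_4, alpha_5, alpha_8, alpha_7, alpha_2). So the algebra is type E_8.

type E_8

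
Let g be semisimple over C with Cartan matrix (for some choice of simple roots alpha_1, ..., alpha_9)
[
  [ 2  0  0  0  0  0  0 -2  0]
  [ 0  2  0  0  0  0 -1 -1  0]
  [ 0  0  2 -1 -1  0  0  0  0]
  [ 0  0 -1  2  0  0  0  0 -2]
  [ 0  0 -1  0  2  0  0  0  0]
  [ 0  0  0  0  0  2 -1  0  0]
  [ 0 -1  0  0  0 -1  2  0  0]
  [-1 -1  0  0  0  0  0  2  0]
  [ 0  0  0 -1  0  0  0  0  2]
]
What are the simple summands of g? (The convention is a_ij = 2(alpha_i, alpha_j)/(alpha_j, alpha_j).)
The diagram associated to this matrix has two connected components: the simple roots {alpha_3, alpha_4, alpha_5, alpha_9} form a chain of 4 nodes with a double edge at one end; the terminal node there is the unique short simple root (B_4), and {alpha_1, alpha_2, alpha_6, alpha_7, alpha_8} form a chain of 5 nodes with a double edge at one end; the terminal node there is the unique long simple root (C_5). A semisimple Lie algebra decomposes uniquely as the direct sum of simple ideals, one per connected component of its Dynkin diagram, so g ≅ B_4 ⊕ C_5 (dimension 36 + 55 = 91).

B4 ⊕ C5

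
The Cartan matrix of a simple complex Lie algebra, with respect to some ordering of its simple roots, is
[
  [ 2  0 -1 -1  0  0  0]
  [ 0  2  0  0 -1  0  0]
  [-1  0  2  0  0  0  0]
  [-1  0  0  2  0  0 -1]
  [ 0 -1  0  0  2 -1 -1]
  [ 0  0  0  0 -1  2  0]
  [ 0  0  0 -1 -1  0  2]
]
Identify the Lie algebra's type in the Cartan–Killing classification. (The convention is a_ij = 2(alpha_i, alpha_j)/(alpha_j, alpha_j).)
D7

The matrix has rank 7 with 2's on the diagonal. Reading the off-diagonal entries as Dynkin edges (a single edge where a_ij = a_ji = -1; a double or triple edge where a_ij * a_ji = 2 or 3), the diagram is a chain of 5 nodes with a fork of two nodes at one end (D_7). One simple-root ordering that puts it in standard form is (alpha_3, alpha_1, alpha_4, alpha_7, alpha_5, alpha_6, alpha_2). So the algebra is type D_7, i.e. so(14).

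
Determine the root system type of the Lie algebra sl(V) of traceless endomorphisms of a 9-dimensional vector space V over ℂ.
This is sl(9), which has dimension 9^2 - 1 = 80 and rank 9 - 1 = 8 (a Cartan subalgebra is the diagonal traceless matrices). In the classification of classical Lie algebras, the special linear algebra sl(n+1) has type A_n; here n = 8, so the Dynkin diagram is a chain of 8 nodes with single edges (A_8). Hence the type is A_8.

A8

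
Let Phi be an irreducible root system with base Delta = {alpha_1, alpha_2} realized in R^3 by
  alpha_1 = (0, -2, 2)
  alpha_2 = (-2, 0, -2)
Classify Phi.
A_2 (sl(3))

Compute the Cartan integers a_ij = 2(alpha_i, alpha_j)/(alpha_j, alpha_j); the resulting 2x2 Cartan matrix is
[[2, -1], [-1, 2]].
All simple roots have the same length, so the diagram is simply laced. The associated Dynkin diagram is a chain of 2 nodes with single edges (A_2), so the type is A_2 (the algebra sl(3)).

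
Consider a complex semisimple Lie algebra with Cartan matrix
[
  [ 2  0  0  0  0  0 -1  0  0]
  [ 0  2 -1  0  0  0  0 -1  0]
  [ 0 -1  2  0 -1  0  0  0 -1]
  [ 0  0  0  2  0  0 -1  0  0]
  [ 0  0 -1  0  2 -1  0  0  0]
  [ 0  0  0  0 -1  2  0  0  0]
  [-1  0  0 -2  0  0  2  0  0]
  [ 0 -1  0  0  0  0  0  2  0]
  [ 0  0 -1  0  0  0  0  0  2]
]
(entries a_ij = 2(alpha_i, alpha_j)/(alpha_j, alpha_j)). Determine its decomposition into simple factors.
B_3 (so(7)) ⊕ E_6

The diagram associated to this matrix has two connected components: the simple roots {alpha_1, alpha_4, alpha_7} form a chain of 3 nodes with a double edge at one end; the terminal node there is the unique short simple root (B_3), and {alpha_2, alpha_3, alpha_5, alpha_6, alpha_8, alpha_9} form a chain of 5 nodes with one extra node attached to the third node from one end (E_6). A semisimple Lie algebra decomposes uniquely as the direct sum of simple ideals, one per connected component of its Dynkin diagram, so g ≅ B_3 ⊕ E_6 (dimension 21 + 78 = 99).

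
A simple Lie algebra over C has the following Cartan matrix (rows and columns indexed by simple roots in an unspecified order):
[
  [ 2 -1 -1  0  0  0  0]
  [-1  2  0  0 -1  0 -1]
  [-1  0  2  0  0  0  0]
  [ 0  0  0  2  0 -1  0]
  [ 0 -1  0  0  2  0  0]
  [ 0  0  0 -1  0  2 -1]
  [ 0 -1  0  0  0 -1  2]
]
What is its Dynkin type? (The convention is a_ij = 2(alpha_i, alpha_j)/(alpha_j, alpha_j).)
The matrix has rank 7 with 2's on the diagonal. Reading the off-diagonal entries as Dynkin edges (a single edge where a_ij = a_ji = -1; a double or triple edge where a_ij * a_ji = 2 or 3), the diagram is a chain of 6 nodes with one extra node attached to the third node from one end (E_7). One simple-root ordering that puts it in standard form is (alpha_3, alpha_5, alpha_1, alpha_2, alpha_7, alpha_6, alpha_4). So the algebra is type E_7.

type E_7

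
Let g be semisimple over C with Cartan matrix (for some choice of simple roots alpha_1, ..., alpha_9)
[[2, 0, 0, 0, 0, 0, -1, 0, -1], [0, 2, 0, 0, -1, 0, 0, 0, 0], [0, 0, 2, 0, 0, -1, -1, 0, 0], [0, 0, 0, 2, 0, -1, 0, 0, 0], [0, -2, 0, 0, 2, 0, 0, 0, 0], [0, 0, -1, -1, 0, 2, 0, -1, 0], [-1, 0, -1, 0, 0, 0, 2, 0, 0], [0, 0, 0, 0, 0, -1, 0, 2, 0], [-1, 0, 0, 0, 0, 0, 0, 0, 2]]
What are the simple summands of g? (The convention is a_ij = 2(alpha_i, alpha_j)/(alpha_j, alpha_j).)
type B_2 ⊕ type D_7

The diagram associated to this matrix has two connected components: the simple roots {alpha_2, alpha_5} form a chain of 2 nodes with a double edge at one end; the terminal node there is the unique short simple root (B_2), and {alpha_1, alpha_3, alpha_4, alpha_6, alpha_7, alpha_8, alpha_9} form a chain of 5 nodes with a fork of two nodes at one end (D_7). A semisimple Lie algebra decomposes uniquely as the direct sum of simple ideals, one per connected component of its Dynkin diagram, so g ≅ B_2 ⊕ D_7 (dimension 10 + 91 = 101).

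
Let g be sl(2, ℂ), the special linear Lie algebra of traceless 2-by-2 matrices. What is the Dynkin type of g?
This is sl(2), which has dimension 2^2 - 1 = 3 and rank 2 - 1 = 1 (a Cartan subalgebra is the diagonal traceless matrices). In the classification of classical Lie algebras, the special linear algebra sl(n+1) has type A_n; here n = 1, so the Dynkin diagram is a chain of 1 nodes with single edges (A_1). Hence the type is A_1.

A1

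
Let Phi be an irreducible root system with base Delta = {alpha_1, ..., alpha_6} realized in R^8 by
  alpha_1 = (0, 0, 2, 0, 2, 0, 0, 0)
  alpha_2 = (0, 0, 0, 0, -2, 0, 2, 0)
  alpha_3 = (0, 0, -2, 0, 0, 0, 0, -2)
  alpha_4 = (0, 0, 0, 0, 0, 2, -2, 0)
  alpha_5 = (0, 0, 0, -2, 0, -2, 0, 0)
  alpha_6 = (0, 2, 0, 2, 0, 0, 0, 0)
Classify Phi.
Compute the Cartan integers a_ij = 2(alpha_i, alpha_j)/(alpha_j, alpha_j); the resulting 6x6 Cartan matrix is
[[2, -1, -1, 0, 0, 0], [-1, 2, 0, -1, 0, 0], [-1, 0, 2, 0, 0, 0], [0, -1, 0, 2, -1, 0], [0, 0, 0, -1, 2, -1], [0, 0, 0, 0, -1, 2]].
All simple roots have the same length, so the diagram is simply laced. The associated Dynkin diagram is a chain of 6 nodes with single edges (A_6), so the type is A_6 (the algebra sl(7)).

A_6 (sl(7))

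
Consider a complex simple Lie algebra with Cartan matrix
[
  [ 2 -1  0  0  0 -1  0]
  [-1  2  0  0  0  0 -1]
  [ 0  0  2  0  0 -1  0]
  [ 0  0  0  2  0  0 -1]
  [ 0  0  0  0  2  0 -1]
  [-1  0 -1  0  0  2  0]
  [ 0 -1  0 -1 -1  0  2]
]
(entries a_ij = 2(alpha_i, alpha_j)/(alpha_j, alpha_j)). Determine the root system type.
type D_7

The matrix has rank 7 with 2's on the diagonal. Reading the off-diagonal entries as Dynkin edges (a single edge where a_ij = a_ji = -1; a double or triple edge where a_ij * a_ji = 2 or 3), the diagram is a chain of 5 nodes with a fork of two nodes at one end (D_7). One simple-root ordering that puts it in standard form is (alpha_3, alpha_6, alpha_1, alpha_2, alpha_7, alpha_5, alpha_4). So the algebra is type D_7, i.e. so(14).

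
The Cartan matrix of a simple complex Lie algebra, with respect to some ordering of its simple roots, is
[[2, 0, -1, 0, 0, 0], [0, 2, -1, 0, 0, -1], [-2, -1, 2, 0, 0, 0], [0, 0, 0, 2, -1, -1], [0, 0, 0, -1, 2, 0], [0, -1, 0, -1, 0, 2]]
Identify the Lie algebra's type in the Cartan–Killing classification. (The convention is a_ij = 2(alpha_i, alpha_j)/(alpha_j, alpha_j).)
B6

The matrix has rank 6 with 2's on the diagonal. Reading the off-diagonal entries as Dynkin edges (a single edge where a_ij = a_ji = -1; a double or triple edge where a_ij * a_ji = 2 or 3), the diagram is a chain of 6 nodes with a double edge at one end; the terminal node there is the unique short simple root (B_6). One simple-root ordering that puts it in standard form is (alpha_5, alpha_4, alpha_6, alpha_2, alpha_3, alpha_1). So the algebra is type B_6, i.e. so(13).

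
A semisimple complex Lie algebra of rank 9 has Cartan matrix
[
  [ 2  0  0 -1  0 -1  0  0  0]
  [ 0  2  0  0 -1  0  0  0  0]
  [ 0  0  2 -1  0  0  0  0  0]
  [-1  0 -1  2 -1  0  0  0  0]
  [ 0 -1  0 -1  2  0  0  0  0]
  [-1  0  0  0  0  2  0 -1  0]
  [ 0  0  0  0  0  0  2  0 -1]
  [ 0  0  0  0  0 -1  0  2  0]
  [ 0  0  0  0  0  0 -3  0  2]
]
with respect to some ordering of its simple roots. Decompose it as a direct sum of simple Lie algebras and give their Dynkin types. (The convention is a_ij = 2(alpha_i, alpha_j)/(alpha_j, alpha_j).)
E_7 + G_2

The diagram associated to this matrix has two connected components: the simple roots {alpha_1, alpha_2, alpha_3, alpha_4, alpha_5, alpha_6, alpha_8} form a chain of 6 nodes with one extra node attached to the third node from one end (E_7), and {alpha_7, alpha_9} form two nodes joined by a triple edge (G_2). A semisimple Lie algebra decomposes uniquely as the direct sum of simple ideals, one per connected component of its Dynkin diagram, so g ≅ E_7 ⊕ G_2 (dimension 133 + 14 = 147).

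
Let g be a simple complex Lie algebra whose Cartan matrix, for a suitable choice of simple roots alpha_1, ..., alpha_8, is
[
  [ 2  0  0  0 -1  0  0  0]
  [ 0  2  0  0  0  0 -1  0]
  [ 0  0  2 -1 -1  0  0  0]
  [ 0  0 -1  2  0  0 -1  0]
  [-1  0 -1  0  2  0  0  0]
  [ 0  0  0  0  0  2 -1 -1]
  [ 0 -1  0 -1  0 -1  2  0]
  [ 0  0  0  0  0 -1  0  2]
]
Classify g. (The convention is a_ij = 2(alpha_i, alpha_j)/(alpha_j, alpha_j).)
type E_8

The matrix has rank 8 with 2's on the diagonal. Reading the off-diagonal entries as Dynkin edges (a single edge where a_ij = a_ji = -1; a double or triple edge where a_ij * a_ji = 2 or 3), the diagram is a chain of 7 nodes with one extra node attached to the third node from one end (E_8). One simple-root ordering that puts it in standard form is (alpha_8, alpha_2, alpha_6, alpha_7, alpha_4, alpha_3, alpha_5, alpha_1). So the algebra is type E_8.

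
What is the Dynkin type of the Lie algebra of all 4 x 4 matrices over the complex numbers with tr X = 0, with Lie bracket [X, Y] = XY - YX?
This is sl(4), which has dimension 4^2 - 1 = 15 and rank 4 - 1 = 3 (a Cartan subalgebra is the diagonal traceless matrices). In the classification of classical Lie algebras, the special linear algebra sl(n+1) has type A_n; here n = 3, so the Dynkin diagram is a chain of 3 nodes with single edges (A_3). Hence the type is A_3.

A3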